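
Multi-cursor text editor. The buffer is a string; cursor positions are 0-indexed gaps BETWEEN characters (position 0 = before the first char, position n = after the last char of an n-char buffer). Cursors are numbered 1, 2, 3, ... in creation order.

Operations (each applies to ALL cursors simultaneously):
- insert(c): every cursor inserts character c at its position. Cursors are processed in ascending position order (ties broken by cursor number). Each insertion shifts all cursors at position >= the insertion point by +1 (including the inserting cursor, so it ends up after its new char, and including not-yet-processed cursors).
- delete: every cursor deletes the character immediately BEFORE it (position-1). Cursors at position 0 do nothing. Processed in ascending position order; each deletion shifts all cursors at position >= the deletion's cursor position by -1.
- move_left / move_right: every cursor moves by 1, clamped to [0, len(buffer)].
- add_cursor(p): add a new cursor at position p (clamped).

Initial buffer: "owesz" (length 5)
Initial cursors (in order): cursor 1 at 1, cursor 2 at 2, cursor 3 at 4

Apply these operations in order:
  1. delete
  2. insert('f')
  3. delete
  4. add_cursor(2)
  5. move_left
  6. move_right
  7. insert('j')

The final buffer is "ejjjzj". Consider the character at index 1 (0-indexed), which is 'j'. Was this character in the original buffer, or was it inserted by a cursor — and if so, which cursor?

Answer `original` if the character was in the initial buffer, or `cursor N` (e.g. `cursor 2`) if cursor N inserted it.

After op 1 (delete): buffer="ez" (len 2), cursors c1@0 c2@0 c3@1, authorship ..
After op 2 (insert('f')): buffer="ffefz" (len 5), cursors c1@2 c2@2 c3@4, authorship 12.3.
After op 3 (delete): buffer="ez" (len 2), cursors c1@0 c2@0 c3@1, authorship ..
After op 4 (add_cursor(2)): buffer="ez" (len 2), cursors c1@0 c2@0 c3@1 c4@2, authorship ..
After op 5 (move_left): buffer="ez" (len 2), cursors c1@0 c2@0 c3@0 c4@1, authorship ..
After op 6 (move_right): buffer="ez" (len 2), cursors c1@1 c2@1 c3@1 c4@2, authorship ..
After op 7 (insert('j')): buffer="ejjjzj" (len 6), cursors c1@4 c2@4 c3@4 c4@6, authorship .123.4
Authorship (.=original, N=cursor N): . 1 2 3 . 4
Index 1: author = 1

Answer: cursor 1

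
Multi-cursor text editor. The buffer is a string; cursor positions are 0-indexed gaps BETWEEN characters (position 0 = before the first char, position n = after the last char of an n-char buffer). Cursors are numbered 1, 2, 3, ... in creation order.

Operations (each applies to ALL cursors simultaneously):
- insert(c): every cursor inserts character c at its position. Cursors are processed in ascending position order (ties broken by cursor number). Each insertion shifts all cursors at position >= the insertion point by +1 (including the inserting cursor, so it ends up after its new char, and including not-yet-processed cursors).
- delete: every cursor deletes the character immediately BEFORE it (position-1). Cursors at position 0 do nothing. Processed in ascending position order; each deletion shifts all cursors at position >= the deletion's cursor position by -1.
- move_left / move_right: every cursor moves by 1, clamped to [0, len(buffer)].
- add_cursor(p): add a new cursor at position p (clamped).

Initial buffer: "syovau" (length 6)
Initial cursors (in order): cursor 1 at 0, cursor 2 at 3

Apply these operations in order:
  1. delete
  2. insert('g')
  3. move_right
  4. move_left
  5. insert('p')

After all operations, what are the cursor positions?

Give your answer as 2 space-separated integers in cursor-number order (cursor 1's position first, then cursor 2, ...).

Answer: 2 6

Derivation:
After op 1 (delete): buffer="syvau" (len 5), cursors c1@0 c2@2, authorship .....
After op 2 (insert('g')): buffer="gsygvau" (len 7), cursors c1@1 c2@4, authorship 1..2...
After op 3 (move_right): buffer="gsygvau" (len 7), cursors c1@2 c2@5, authorship 1..2...
After op 4 (move_left): buffer="gsygvau" (len 7), cursors c1@1 c2@4, authorship 1..2...
After op 5 (insert('p')): buffer="gpsygpvau" (len 9), cursors c1@2 c2@6, authorship 11..22...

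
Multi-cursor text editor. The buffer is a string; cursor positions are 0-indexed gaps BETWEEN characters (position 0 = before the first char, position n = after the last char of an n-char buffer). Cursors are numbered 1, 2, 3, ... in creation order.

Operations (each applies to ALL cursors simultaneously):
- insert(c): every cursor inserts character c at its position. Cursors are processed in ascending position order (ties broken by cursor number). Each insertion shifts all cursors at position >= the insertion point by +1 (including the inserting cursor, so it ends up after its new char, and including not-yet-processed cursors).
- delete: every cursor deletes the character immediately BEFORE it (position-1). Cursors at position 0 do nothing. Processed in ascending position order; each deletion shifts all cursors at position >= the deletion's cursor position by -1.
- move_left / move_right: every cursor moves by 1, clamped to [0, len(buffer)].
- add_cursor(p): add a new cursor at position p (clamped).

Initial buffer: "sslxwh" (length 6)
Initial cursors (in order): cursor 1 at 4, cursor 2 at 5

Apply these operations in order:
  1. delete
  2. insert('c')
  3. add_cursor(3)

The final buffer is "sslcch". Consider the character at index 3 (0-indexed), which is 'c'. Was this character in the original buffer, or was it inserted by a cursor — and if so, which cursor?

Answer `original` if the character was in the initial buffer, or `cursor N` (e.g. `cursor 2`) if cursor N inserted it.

Answer: cursor 1

Derivation:
After op 1 (delete): buffer="sslh" (len 4), cursors c1@3 c2@3, authorship ....
After op 2 (insert('c')): buffer="sslcch" (len 6), cursors c1@5 c2@5, authorship ...12.
After op 3 (add_cursor(3)): buffer="sslcch" (len 6), cursors c3@3 c1@5 c2@5, authorship ...12.
Authorship (.=original, N=cursor N): . . . 1 2 .
Index 3: author = 1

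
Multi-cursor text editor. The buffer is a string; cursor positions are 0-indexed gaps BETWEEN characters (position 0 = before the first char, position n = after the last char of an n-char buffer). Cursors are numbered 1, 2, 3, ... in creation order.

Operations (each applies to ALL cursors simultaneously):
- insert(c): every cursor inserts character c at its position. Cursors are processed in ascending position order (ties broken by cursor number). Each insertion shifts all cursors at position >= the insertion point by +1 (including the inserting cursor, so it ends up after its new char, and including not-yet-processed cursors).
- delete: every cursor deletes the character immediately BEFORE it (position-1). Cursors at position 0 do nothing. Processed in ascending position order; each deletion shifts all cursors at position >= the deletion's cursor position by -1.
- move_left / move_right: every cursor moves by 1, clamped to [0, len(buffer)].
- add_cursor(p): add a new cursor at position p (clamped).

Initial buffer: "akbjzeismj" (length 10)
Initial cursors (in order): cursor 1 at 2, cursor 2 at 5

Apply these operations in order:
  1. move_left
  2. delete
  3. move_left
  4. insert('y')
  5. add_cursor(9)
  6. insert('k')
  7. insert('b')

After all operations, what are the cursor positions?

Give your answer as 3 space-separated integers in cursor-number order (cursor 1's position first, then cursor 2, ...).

Answer: 3 7 15

Derivation:
After op 1 (move_left): buffer="akbjzeismj" (len 10), cursors c1@1 c2@4, authorship ..........
After op 2 (delete): buffer="kbzeismj" (len 8), cursors c1@0 c2@2, authorship ........
After op 3 (move_left): buffer="kbzeismj" (len 8), cursors c1@0 c2@1, authorship ........
After op 4 (insert('y')): buffer="ykybzeismj" (len 10), cursors c1@1 c2@3, authorship 1.2.......
After op 5 (add_cursor(9)): buffer="ykybzeismj" (len 10), cursors c1@1 c2@3 c3@9, authorship 1.2.......
After op 6 (insert('k')): buffer="ykkykbzeismkj" (len 13), cursors c1@2 c2@5 c3@12, authorship 11.22......3.
After op 7 (insert('b')): buffer="ykbkykbbzeismkbj" (len 16), cursors c1@3 c2@7 c3@15, authorship 111.222......33.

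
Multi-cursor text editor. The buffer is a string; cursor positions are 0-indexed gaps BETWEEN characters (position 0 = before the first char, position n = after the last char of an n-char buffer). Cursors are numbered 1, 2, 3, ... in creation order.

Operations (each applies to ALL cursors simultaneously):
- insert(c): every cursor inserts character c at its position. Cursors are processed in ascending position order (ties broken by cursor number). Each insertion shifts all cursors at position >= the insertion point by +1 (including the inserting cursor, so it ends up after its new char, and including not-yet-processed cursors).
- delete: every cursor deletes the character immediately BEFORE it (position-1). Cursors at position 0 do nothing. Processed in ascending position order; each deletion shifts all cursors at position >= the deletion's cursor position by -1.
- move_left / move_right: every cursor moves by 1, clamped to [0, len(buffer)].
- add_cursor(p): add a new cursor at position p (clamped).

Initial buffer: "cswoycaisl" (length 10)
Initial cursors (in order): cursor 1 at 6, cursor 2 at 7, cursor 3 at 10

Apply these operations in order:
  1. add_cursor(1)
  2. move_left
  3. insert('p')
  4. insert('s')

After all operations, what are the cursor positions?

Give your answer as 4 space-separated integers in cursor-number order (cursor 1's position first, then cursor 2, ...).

Answer: 9 12 17 2

Derivation:
After op 1 (add_cursor(1)): buffer="cswoycaisl" (len 10), cursors c4@1 c1@6 c2@7 c3@10, authorship ..........
After op 2 (move_left): buffer="cswoycaisl" (len 10), cursors c4@0 c1@5 c2@6 c3@9, authorship ..........
After op 3 (insert('p')): buffer="pcswoypcpaispl" (len 14), cursors c4@1 c1@7 c2@9 c3@13, authorship 4.....1.2...3.
After op 4 (insert('s')): buffer="pscswoypscpsaispsl" (len 18), cursors c4@2 c1@9 c2@12 c3@17, authorship 44.....11.22...33.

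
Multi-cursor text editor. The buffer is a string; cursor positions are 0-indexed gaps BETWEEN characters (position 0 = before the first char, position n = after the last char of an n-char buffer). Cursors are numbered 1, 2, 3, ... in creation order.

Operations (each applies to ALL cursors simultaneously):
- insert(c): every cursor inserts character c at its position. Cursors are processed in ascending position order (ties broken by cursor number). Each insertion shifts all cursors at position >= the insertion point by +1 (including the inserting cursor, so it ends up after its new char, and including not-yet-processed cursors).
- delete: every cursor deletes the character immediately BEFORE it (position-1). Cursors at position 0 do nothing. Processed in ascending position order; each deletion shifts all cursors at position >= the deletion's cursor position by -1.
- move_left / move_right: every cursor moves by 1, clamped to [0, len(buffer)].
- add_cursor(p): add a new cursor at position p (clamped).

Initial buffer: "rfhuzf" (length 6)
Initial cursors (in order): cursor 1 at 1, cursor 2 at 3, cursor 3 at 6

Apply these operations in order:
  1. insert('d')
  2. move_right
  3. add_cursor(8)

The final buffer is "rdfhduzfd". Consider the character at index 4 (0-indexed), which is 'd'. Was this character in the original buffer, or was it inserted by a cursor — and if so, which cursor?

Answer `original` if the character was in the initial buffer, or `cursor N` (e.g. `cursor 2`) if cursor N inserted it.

After op 1 (insert('d')): buffer="rdfhduzfd" (len 9), cursors c1@2 c2@5 c3@9, authorship .1..2...3
After op 2 (move_right): buffer="rdfhduzfd" (len 9), cursors c1@3 c2@6 c3@9, authorship .1..2...3
After op 3 (add_cursor(8)): buffer="rdfhduzfd" (len 9), cursors c1@3 c2@6 c4@8 c3@9, authorship .1..2...3
Authorship (.=original, N=cursor N): . 1 . . 2 . . . 3
Index 4: author = 2

Answer: cursor 2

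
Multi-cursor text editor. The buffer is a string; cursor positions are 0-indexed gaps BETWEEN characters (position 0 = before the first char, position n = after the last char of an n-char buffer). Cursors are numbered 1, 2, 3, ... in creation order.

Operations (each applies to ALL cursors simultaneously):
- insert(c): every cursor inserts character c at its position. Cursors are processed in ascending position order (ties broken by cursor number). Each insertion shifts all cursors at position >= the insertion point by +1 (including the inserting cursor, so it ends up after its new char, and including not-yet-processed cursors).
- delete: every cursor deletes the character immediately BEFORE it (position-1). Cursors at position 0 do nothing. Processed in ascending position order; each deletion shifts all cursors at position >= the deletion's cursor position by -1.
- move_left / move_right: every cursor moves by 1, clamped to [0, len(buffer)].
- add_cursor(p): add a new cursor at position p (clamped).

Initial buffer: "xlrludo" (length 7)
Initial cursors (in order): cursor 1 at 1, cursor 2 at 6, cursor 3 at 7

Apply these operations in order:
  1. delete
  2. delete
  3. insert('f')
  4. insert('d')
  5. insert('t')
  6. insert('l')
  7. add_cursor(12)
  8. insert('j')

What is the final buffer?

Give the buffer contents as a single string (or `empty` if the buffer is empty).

After op 1 (delete): buffer="lrlu" (len 4), cursors c1@0 c2@4 c3@4, authorship ....
After op 2 (delete): buffer="lr" (len 2), cursors c1@0 c2@2 c3@2, authorship ..
After op 3 (insert('f')): buffer="flrff" (len 5), cursors c1@1 c2@5 c3@5, authorship 1..23
After op 4 (insert('d')): buffer="fdlrffdd" (len 8), cursors c1@2 c2@8 c3@8, authorship 11..2323
After op 5 (insert('t')): buffer="fdtlrffddtt" (len 11), cursors c1@3 c2@11 c3@11, authorship 111..232323
After op 6 (insert('l')): buffer="fdtllrffddttll" (len 14), cursors c1@4 c2@14 c3@14, authorship 1111..23232323
After op 7 (add_cursor(12)): buffer="fdtllrffddttll" (len 14), cursors c1@4 c4@12 c2@14 c3@14, authorship 1111..23232323
After op 8 (insert('j')): buffer="fdtljlrffddttjlljj" (len 18), cursors c1@5 c4@14 c2@18 c3@18, authorship 11111..23232342323

Answer: fdtljlrffddttjlljj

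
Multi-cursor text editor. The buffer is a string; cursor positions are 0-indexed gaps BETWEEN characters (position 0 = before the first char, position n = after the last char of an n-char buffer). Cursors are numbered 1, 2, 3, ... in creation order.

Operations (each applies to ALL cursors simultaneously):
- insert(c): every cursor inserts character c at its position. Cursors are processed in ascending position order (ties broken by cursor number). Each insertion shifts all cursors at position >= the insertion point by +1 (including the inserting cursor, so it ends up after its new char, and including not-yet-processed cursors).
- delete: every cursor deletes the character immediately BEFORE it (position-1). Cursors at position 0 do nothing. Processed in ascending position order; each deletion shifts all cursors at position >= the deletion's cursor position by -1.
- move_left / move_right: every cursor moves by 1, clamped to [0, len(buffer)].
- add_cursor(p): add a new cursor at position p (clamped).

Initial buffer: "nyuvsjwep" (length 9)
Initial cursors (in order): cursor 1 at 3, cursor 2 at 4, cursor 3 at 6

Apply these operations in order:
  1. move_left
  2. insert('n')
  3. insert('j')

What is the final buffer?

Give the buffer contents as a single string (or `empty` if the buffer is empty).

Answer: nynjunjvsnjjwep

Derivation:
After op 1 (move_left): buffer="nyuvsjwep" (len 9), cursors c1@2 c2@3 c3@5, authorship .........
After op 2 (insert('n')): buffer="nynunvsnjwep" (len 12), cursors c1@3 c2@5 c3@8, authorship ..1.2..3....
After op 3 (insert('j')): buffer="nynjunjvsnjjwep" (len 15), cursors c1@4 c2@7 c3@11, authorship ..11.22..33....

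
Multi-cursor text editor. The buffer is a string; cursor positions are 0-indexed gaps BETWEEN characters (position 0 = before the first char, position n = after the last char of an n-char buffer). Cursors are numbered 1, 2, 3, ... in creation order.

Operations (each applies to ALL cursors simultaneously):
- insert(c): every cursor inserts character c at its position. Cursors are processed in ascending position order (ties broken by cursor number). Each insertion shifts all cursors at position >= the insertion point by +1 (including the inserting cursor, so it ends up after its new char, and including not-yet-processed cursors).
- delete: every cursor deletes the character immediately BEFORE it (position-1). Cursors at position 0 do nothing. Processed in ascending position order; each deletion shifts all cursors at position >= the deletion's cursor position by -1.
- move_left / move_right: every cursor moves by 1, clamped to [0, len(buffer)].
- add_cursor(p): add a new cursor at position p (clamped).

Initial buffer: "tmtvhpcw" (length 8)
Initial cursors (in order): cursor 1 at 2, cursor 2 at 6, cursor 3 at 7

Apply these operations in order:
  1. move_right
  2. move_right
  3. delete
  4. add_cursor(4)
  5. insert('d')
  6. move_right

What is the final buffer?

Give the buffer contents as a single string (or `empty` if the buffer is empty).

After op 1 (move_right): buffer="tmtvhpcw" (len 8), cursors c1@3 c2@7 c3@8, authorship ........
After op 2 (move_right): buffer="tmtvhpcw" (len 8), cursors c1@4 c2@8 c3@8, authorship ........
After op 3 (delete): buffer="tmthp" (len 5), cursors c1@3 c2@5 c3@5, authorship .....
After op 4 (add_cursor(4)): buffer="tmthp" (len 5), cursors c1@3 c4@4 c2@5 c3@5, authorship .....
After op 5 (insert('d')): buffer="tmtdhdpdd" (len 9), cursors c1@4 c4@6 c2@9 c3@9, authorship ...1.4.23
After op 6 (move_right): buffer="tmtdhdpdd" (len 9), cursors c1@5 c4@7 c2@9 c3@9, authorship ...1.4.23

Answer: tmtdhdpdd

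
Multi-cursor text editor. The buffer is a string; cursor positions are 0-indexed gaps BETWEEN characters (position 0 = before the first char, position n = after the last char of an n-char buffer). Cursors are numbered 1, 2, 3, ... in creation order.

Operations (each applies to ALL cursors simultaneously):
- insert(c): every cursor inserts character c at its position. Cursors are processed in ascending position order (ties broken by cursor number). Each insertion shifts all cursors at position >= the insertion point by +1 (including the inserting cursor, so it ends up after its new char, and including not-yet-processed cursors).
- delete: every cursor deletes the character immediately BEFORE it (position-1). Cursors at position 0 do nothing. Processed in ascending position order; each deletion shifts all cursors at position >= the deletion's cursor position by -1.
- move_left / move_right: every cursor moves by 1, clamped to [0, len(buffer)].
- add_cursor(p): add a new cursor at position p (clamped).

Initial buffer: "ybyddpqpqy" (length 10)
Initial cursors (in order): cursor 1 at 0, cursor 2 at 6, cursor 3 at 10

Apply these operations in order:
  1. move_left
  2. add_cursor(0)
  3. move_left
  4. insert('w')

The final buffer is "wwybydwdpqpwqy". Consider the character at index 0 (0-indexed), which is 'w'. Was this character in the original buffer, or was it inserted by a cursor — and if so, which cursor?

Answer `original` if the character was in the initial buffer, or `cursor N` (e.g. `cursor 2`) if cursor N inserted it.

Answer: cursor 1

Derivation:
After op 1 (move_left): buffer="ybyddpqpqy" (len 10), cursors c1@0 c2@5 c3@9, authorship ..........
After op 2 (add_cursor(0)): buffer="ybyddpqpqy" (len 10), cursors c1@0 c4@0 c2@5 c3@9, authorship ..........
After op 3 (move_left): buffer="ybyddpqpqy" (len 10), cursors c1@0 c4@0 c2@4 c3@8, authorship ..........
After op 4 (insert('w')): buffer="wwybydwdpqpwqy" (len 14), cursors c1@2 c4@2 c2@7 c3@12, authorship 14....2....3..
Authorship (.=original, N=cursor N): 1 4 . . . . 2 . . . . 3 . .
Index 0: author = 1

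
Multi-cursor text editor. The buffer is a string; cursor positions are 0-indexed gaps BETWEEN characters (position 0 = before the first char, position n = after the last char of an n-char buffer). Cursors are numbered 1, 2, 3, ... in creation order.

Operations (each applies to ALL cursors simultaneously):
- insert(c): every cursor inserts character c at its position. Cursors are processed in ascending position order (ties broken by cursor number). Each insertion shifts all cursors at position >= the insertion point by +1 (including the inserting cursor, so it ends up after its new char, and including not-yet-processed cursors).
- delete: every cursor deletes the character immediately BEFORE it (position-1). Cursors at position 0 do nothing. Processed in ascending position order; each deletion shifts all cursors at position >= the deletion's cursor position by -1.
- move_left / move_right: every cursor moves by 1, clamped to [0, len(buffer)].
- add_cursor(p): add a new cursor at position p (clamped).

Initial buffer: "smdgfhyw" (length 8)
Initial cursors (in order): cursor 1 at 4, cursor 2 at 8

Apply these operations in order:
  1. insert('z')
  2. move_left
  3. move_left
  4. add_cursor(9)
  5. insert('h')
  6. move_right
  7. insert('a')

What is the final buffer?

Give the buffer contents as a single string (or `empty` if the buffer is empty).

Answer: smdhgazfhyhwahza

Derivation:
After op 1 (insert('z')): buffer="smdgzfhywz" (len 10), cursors c1@5 c2@10, authorship ....1....2
After op 2 (move_left): buffer="smdgzfhywz" (len 10), cursors c1@4 c2@9, authorship ....1....2
After op 3 (move_left): buffer="smdgzfhywz" (len 10), cursors c1@3 c2@8, authorship ....1....2
After op 4 (add_cursor(9)): buffer="smdgzfhywz" (len 10), cursors c1@3 c2@8 c3@9, authorship ....1....2
After op 5 (insert('h')): buffer="smdhgzfhyhwhz" (len 13), cursors c1@4 c2@10 c3@12, authorship ...1.1...2.32
After op 6 (move_right): buffer="smdhgzfhyhwhz" (len 13), cursors c1@5 c2@11 c3@13, authorship ...1.1...2.32
After op 7 (insert('a')): buffer="smdhgazfhyhwahza" (len 16), cursors c1@6 c2@13 c3@16, authorship ...1.11...2.2323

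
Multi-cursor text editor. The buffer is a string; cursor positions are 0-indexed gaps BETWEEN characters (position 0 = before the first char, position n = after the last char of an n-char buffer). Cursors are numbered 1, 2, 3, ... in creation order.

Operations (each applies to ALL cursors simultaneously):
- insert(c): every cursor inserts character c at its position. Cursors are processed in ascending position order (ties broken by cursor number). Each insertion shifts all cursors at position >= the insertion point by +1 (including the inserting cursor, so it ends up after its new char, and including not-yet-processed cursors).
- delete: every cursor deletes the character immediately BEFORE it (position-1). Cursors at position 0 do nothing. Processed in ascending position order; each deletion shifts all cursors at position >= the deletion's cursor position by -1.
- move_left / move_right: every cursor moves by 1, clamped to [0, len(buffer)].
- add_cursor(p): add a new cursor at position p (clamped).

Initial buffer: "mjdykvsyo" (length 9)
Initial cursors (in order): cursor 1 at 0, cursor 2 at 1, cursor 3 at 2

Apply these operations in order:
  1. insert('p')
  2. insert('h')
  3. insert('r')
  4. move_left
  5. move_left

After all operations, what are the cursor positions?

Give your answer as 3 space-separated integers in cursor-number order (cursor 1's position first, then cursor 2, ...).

Answer: 1 5 9

Derivation:
After op 1 (insert('p')): buffer="pmpjpdykvsyo" (len 12), cursors c1@1 c2@3 c3@5, authorship 1.2.3.......
After op 2 (insert('h')): buffer="phmphjphdykvsyo" (len 15), cursors c1@2 c2@5 c3@8, authorship 11.22.33.......
After op 3 (insert('r')): buffer="phrmphrjphrdykvsyo" (len 18), cursors c1@3 c2@7 c3@11, authorship 111.222.333.......
After op 4 (move_left): buffer="phrmphrjphrdykvsyo" (len 18), cursors c1@2 c2@6 c3@10, authorship 111.222.333.......
After op 5 (move_left): buffer="phrmphrjphrdykvsyo" (len 18), cursors c1@1 c2@5 c3@9, authorship 111.222.333.......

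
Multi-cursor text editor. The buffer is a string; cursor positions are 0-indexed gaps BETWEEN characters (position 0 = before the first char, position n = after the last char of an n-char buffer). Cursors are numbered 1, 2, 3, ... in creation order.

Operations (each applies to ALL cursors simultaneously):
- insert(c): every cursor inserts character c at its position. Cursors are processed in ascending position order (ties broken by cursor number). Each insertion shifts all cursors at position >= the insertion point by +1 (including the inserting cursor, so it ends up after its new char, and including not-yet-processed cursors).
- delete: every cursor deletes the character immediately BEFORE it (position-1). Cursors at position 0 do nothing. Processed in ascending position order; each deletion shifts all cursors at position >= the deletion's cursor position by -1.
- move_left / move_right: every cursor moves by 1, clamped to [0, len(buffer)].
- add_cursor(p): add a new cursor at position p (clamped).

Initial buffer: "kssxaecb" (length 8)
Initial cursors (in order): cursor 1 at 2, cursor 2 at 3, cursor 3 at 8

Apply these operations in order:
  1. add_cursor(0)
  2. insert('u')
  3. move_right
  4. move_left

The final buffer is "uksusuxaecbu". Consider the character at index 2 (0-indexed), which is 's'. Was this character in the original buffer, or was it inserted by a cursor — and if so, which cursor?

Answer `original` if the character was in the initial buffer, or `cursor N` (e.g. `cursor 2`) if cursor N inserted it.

After op 1 (add_cursor(0)): buffer="kssxaecb" (len 8), cursors c4@0 c1@2 c2@3 c3@8, authorship ........
After op 2 (insert('u')): buffer="uksusuxaecbu" (len 12), cursors c4@1 c1@4 c2@6 c3@12, authorship 4..1.2.....3
After op 3 (move_right): buffer="uksusuxaecbu" (len 12), cursors c4@2 c1@5 c2@7 c3@12, authorship 4..1.2.....3
After op 4 (move_left): buffer="uksusuxaecbu" (len 12), cursors c4@1 c1@4 c2@6 c3@11, authorship 4..1.2.....3
Authorship (.=original, N=cursor N): 4 . . 1 . 2 . . . . . 3
Index 2: author = original

Answer: original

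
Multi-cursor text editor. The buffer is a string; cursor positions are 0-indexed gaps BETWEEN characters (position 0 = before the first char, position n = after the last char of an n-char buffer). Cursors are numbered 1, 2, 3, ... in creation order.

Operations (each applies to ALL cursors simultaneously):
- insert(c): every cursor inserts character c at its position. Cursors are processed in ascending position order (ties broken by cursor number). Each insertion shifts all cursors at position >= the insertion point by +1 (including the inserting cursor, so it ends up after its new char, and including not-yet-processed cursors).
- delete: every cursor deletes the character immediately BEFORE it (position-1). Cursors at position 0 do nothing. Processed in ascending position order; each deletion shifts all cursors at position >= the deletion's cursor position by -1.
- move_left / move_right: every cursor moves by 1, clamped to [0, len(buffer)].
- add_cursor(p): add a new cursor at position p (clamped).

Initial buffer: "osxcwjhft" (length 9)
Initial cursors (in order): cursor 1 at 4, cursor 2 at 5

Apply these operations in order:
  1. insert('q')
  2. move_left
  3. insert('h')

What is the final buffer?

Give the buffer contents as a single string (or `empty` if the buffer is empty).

After op 1 (insert('q')): buffer="osxcqwqjhft" (len 11), cursors c1@5 c2@7, authorship ....1.2....
After op 2 (move_left): buffer="osxcqwqjhft" (len 11), cursors c1@4 c2@6, authorship ....1.2....
After op 3 (insert('h')): buffer="osxchqwhqjhft" (len 13), cursors c1@5 c2@8, authorship ....11.22....

Answer: osxchqwhqjhft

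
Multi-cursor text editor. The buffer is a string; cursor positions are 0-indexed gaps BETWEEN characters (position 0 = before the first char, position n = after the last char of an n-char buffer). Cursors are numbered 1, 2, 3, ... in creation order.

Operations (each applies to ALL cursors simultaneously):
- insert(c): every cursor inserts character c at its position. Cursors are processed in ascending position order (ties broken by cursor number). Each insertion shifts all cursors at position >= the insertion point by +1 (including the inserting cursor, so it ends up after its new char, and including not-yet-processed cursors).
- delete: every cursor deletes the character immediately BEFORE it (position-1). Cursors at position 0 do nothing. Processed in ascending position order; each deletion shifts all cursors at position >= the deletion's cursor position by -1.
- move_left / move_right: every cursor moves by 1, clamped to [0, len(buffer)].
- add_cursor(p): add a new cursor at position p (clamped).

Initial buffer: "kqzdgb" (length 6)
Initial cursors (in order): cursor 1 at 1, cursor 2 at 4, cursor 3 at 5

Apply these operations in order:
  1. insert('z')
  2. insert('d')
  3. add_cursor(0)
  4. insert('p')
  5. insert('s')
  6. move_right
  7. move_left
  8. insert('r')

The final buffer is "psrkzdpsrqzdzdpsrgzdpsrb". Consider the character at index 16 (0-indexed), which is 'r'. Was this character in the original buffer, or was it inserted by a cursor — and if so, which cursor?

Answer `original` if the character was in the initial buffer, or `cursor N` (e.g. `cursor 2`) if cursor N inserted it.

Answer: cursor 2

Derivation:
After op 1 (insert('z')): buffer="kzqzdzgzb" (len 9), cursors c1@2 c2@6 c3@8, authorship .1...2.3.
After op 2 (insert('d')): buffer="kzdqzdzdgzdb" (len 12), cursors c1@3 c2@8 c3@11, authorship .11...22.33.
After op 3 (add_cursor(0)): buffer="kzdqzdzdgzdb" (len 12), cursors c4@0 c1@3 c2@8 c3@11, authorship .11...22.33.
After op 4 (insert('p')): buffer="pkzdpqzdzdpgzdpb" (len 16), cursors c4@1 c1@5 c2@11 c3@15, authorship 4.111...222.333.
After op 5 (insert('s')): buffer="pskzdpsqzdzdpsgzdpsb" (len 20), cursors c4@2 c1@7 c2@14 c3@19, authorship 44.1111...2222.3333.
After op 6 (move_right): buffer="pskzdpsqzdzdpsgzdpsb" (len 20), cursors c4@3 c1@8 c2@15 c3@20, authorship 44.1111...2222.3333.
After op 7 (move_left): buffer="pskzdpsqzdzdpsgzdpsb" (len 20), cursors c4@2 c1@7 c2@14 c3@19, authorship 44.1111...2222.3333.
After op 8 (insert('r')): buffer="psrkzdpsrqzdzdpsrgzdpsrb" (len 24), cursors c4@3 c1@9 c2@17 c3@23, authorship 444.11111...22222.33333.
Authorship (.=original, N=cursor N): 4 4 4 . 1 1 1 1 1 . . . 2 2 2 2 2 . 3 3 3 3 3 .
Index 16: author = 2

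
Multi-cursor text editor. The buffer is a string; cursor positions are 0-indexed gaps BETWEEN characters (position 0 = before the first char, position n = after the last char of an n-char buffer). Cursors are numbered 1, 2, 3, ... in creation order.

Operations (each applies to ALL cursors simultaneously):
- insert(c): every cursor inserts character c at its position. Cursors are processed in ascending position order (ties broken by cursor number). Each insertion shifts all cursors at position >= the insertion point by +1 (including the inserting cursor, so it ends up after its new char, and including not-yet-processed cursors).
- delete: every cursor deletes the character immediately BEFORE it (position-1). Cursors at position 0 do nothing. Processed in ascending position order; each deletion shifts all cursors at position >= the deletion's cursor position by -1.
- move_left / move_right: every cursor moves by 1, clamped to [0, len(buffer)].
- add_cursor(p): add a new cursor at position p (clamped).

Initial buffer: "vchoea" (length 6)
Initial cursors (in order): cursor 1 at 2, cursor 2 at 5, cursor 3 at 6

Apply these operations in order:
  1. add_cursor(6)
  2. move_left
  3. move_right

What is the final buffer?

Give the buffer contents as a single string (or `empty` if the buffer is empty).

After op 1 (add_cursor(6)): buffer="vchoea" (len 6), cursors c1@2 c2@5 c3@6 c4@6, authorship ......
After op 2 (move_left): buffer="vchoea" (len 6), cursors c1@1 c2@4 c3@5 c4@5, authorship ......
After op 3 (move_right): buffer="vchoea" (len 6), cursors c1@2 c2@5 c3@6 c4@6, authorship ......

Answer: vchoea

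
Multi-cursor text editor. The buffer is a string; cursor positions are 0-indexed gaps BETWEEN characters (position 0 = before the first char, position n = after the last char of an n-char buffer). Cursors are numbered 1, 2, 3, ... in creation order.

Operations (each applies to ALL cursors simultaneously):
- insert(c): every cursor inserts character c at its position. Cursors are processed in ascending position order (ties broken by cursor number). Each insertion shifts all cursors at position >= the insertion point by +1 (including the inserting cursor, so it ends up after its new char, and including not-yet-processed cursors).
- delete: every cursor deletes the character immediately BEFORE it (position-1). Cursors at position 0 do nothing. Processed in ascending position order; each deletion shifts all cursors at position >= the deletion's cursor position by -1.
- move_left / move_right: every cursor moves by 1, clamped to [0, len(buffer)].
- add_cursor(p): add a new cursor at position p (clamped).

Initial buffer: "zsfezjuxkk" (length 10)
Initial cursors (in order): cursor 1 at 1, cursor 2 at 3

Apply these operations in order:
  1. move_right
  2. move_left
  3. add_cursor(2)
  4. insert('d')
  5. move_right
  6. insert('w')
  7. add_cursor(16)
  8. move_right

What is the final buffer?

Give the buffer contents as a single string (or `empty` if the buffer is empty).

After op 1 (move_right): buffer="zsfezjuxkk" (len 10), cursors c1@2 c2@4, authorship ..........
After op 2 (move_left): buffer="zsfezjuxkk" (len 10), cursors c1@1 c2@3, authorship ..........
After op 3 (add_cursor(2)): buffer="zsfezjuxkk" (len 10), cursors c1@1 c3@2 c2@3, authorship ..........
After op 4 (insert('d')): buffer="zdsdfdezjuxkk" (len 13), cursors c1@2 c3@4 c2@6, authorship .1.3.2.......
After op 5 (move_right): buffer="zdsdfdezjuxkk" (len 13), cursors c1@3 c3@5 c2@7, authorship .1.3.2.......
After op 6 (insert('w')): buffer="zdswdfwdewzjuxkk" (len 16), cursors c1@4 c3@7 c2@10, authorship .1.13.32.2......
After op 7 (add_cursor(16)): buffer="zdswdfwdewzjuxkk" (len 16), cursors c1@4 c3@7 c2@10 c4@16, authorship .1.13.32.2......
After op 8 (move_right): buffer="zdswdfwdewzjuxkk" (len 16), cursors c1@5 c3@8 c2@11 c4@16, authorship .1.13.32.2......

Answer: zdswdfwdewzjuxkk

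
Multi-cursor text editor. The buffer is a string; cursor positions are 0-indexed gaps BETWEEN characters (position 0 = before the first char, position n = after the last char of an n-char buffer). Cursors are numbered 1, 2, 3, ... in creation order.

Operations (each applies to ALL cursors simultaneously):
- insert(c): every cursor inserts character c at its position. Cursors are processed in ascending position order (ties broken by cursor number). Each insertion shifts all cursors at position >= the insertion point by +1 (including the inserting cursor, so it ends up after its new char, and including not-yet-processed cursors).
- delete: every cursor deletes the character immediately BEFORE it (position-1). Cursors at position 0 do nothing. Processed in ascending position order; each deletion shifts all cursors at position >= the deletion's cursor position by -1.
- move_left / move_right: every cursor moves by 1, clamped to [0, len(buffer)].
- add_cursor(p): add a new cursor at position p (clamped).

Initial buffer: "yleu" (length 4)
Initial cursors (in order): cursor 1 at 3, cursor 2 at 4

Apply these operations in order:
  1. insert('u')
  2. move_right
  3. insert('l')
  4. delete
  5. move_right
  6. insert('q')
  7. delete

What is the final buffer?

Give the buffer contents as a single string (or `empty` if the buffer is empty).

Answer: yleuuu

Derivation:
After op 1 (insert('u')): buffer="yleuuu" (len 6), cursors c1@4 c2@6, authorship ...1.2
After op 2 (move_right): buffer="yleuuu" (len 6), cursors c1@5 c2@6, authorship ...1.2
After op 3 (insert('l')): buffer="yleuulul" (len 8), cursors c1@6 c2@8, authorship ...1.122
After op 4 (delete): buffer="yleuuu" (len 6), cursors c1@5 c2@6, authorship ...1.2
After op 5 (move_right): buffer="yleuuu" (len 6), cursors c1@6 c2@6, authorship ...1.2
After op 6 (insert('q')): buffer="yleuuuqq" (len 8), cursors c1@8 c2@8, authorship ...1.212
After op 7 (delete): buffer="yleuuu" (len 6), cursors c1@6 c2@6, authorship ...1.2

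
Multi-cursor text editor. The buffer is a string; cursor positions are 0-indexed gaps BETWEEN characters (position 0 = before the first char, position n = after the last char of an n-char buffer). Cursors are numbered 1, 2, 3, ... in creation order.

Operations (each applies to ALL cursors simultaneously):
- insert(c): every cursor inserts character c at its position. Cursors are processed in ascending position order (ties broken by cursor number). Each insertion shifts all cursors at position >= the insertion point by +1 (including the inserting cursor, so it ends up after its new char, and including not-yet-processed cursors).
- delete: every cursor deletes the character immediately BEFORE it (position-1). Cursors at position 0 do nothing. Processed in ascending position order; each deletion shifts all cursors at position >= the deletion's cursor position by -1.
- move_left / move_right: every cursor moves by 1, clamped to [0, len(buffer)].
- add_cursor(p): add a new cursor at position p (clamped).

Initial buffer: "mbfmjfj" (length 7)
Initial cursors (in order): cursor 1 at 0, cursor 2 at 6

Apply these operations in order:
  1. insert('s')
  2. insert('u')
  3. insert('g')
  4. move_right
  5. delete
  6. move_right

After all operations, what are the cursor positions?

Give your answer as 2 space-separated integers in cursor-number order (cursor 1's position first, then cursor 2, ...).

Answer: 4 11

Derivation:
After op 1 (insert('s')): buffer="smbfmjfsj" (len 9), cursors c1@1 c2@8, authorship 1......2.
After op 2 (insert('u')): buffer="sumbfmjfsuj" (len 11), cursors c1@2 c2@10, authorship 11......22.
After op 3 (insert('g')): buffer="sugmbfmjfsugj" (len 13), cursors c1@3 c2@12, authorship 111......222.
After op 4 (move_right): buffer="sugmbfmjfsugj" (len 13), cursors c1@4 c2@13, authorship 111......222.
After op 5 (delete): buffer="sugbfmjfsug" (len 11), cursors c1@3 c2@11, authorship 111.....222
After op 6 (move_right): buffer="sugbfmjfsug" (len 11), cursors c1@4 c2@11, authorship 111.....222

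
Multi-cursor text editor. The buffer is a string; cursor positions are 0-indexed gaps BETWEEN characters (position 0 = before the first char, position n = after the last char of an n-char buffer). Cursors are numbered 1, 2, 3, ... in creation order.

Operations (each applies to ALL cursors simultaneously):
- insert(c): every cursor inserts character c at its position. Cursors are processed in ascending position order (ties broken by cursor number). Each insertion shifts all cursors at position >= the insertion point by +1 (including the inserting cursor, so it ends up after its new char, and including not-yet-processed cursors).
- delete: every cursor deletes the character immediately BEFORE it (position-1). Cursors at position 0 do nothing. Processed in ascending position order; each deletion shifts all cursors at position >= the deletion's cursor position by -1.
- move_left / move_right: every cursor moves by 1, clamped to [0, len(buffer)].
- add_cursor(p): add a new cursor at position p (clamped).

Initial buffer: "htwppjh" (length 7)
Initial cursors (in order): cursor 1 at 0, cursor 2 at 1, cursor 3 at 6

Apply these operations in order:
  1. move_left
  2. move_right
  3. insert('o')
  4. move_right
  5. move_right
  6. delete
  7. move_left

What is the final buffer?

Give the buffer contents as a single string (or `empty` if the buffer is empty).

Answer: hooppjo

Derivation:
After op 1 (move_left): buffer="htwppjh" (len 7), cursors c1@0 c2@0 c3@5, authorship .......
After op 2 (move_right): buffer="htwppjh" (len 7), cursors c1@1 c2@1 c3@6, authorship .......
After op 3 (insert('o')): buffer="hootwppjoh" (len 10), cursors c1@3 c2@3 c3@9, authorship .12.....3.
After op 4 (move_right): buffer="hootwppjoh" (len 10), cursors c1@4 c2@4 c3@10, authorship .12.....3.
After op 5 (move_right): buffer="hootwppjoh" (len 10), cursors c1@5 c2@5 c3@10, authorship .12.....3.
After op 6 (delete): buffer="hooppjo" (len 7), cursors c1@3 c2@3 c3@7, authorship .12...3
After op 7 (move_left): buffer="hooppjo" (len 7), cursors c1@2 c2@2 c3@6, authorship .12...3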